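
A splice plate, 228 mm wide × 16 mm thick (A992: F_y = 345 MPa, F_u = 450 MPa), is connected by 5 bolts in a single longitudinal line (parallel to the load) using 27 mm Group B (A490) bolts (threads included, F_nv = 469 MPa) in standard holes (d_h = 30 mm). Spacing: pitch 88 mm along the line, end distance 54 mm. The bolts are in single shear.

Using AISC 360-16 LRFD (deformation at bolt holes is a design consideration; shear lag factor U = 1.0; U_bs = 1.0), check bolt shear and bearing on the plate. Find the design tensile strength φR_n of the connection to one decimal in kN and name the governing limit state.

1007.0 kN (bolt shear governs)

Bolt shear: A_b = π(27)²/4 = 572.56 mm². φR_n = 0.75 × 469 × 572.56 × 5 × 1 = 1007.0 kN.
Bearing (16 mm plate, F_u = 450 MPa): end bolts L_c = 54 − 30/2 = 39, R_n = min(1.2×39×16×450, 2.4×27×16×450) = 336.96 kN/bolt; interior L_c = 88 − 30 = 58, R_n = 466.56 kN/bolt. φR_n = 0.75 × (1×336.96 + 4×466.56) = 1652.4 kN.
Governing: min(1007.0, 1652.4) = 1007.0 kN → bolt shear.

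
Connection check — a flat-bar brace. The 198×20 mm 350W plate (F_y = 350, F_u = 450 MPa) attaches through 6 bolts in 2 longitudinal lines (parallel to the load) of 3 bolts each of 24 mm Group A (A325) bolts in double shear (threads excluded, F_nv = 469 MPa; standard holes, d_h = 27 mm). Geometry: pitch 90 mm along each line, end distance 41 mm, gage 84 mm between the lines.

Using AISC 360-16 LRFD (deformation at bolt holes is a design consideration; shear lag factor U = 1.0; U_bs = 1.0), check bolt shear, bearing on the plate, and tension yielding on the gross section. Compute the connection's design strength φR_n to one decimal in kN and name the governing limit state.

1247.4 kN (gross-section yield governs)

Bolt shear: A_b = π(24)²/4 = 452.39 mm². φR_n = 0.75 × 469 × 452.39 × 6 × 2 = 1909.5 kN.
Bearing (20 mm plate, F_u = 450 MPa): end bolts L_c = 41 − 27/2 = 27.5, R_n = min(1.2×27.5×20×450, 2.4×24×20×450) = 297 kN/bolt; interior L_c = 90 − 27 = 63, R_n = 518.4 kN/bolt. φR_n = 0.75 × (2×297 + 4×518.4) = 2000.7 kN.
Tension yield (gross): A_g = 198×20 = 3960 mm². φR_n = 0.90 × 350 × 3960 = 1247.4 kN.
Governing: min(1909.5, 2000.7, 1247.4) = 1247.4 kN → gross-section yield.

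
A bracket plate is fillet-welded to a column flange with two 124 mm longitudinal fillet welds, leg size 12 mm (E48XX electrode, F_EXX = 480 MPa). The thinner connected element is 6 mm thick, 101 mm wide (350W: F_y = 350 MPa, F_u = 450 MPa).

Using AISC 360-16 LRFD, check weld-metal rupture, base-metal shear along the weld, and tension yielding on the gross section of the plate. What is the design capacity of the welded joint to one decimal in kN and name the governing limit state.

190.9 kN (gross-section yield governs)

Weld metal: throat = 0.707×12 = 8.484 mm, L = 2×124 = 248 mm. φR_n = 0.75 × 0.6 × 480 × 8.484 × 248 = 454.5 kN.
Base metal shear (6 mm plate): yield φR_n = 1.0×0.6×350×6×248 = 312.5 kN; rupture φR_n = 0.75×0.6×450×6×248 = 301.3 kN; take 301.3 kN (rupture).
Tension yield (gross): A_g = 101×6 = 606 mm². φR_n = 0.90 × 350 × 606 = 190.9 kN.
Governing: min(454.5, 301.3, 190.9) = 190.9 kN → gross-section yield.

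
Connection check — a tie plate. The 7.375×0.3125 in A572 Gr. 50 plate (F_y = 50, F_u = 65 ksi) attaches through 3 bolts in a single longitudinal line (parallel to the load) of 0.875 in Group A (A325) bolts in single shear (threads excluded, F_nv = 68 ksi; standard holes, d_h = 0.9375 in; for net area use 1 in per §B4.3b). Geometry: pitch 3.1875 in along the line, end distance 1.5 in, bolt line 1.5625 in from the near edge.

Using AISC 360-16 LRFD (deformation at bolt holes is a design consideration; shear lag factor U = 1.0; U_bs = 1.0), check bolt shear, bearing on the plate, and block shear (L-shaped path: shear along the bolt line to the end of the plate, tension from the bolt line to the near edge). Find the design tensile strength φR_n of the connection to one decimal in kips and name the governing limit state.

Bolt shear: A_b = π(0.875)²/4 = 0.60132 in². φR_n = 0.75 × 68 × 0.60132 × 3 × 1 = 92.0 kips.
Bearing (0.3125 in plate, F_u = 65 ksi): end bolts L_c = 1.5 − 0.9375/2 = 1.03125, R_n = min(1.2×1.03125×0.3125×65, 2.4×0.875×0.3125×65) = 25.137 kips/bolt; interior L_c = 3.1875 − 0.9375 = 2.25, R_n = 42.656 kips/bolt. φR_n = 0.75 × (1×25.137 + 2×42.656) = 82.8 kips.
Block shear: shear path 1×[1.5+2×3.1875] = 1×7.875 in, A_gv = 2.4609, A_nv = 1×(7.875 − 2.5×1)×0.3125 = 1.6797 in²; tension to near edge: (1.5625 − 0.5×1)×0.3125 = 0.33203 in². R_n = min(0.6×65×1.6797, 0.6×50×2.4609) + 1.0×65×0.33203 = min(65.508, 73.827) + 21.582 = 87.09 kips. φR_n = 0.75 × 87.09 = 65.3 kips.
Governing: min(92.0, 82.8, 65.3) = 65.3 kips → block shear.

65.3 kips (block shear governs)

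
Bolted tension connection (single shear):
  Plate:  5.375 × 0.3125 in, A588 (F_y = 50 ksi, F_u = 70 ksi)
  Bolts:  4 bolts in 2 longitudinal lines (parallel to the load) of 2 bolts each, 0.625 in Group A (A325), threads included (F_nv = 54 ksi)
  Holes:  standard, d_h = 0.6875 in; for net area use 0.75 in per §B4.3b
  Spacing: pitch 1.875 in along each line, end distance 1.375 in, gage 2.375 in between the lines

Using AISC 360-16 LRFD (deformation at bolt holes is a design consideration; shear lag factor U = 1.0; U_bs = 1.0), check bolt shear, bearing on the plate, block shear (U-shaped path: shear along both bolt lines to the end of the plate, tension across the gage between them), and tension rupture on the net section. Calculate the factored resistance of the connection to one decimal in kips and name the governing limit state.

49.7 kips (bolt shear governs)

Bolt shear: A_b = π(0.625)²/4 = 0.3068 in². φR_n = 0.75 × 54 × 0.3068 × 4 × 1 = 49.7 kips.
Bearing (0.3125 in plate, F_u = 70 ksi): end bolts L_c = 1.375 − 0.6875/2 = 1.03125, R_n = min(1.2×1.03125×0.3125×70, 2.4×0.625×0.3125×70) = 27.07 kips/bolt; interior L_c = 1.875 − 0.6875 = 1.1875, R_n = 31.172 kips/bolt. φR_n = 0.75 × (2×27.07 + 2×31.172) = 87.4 kips.
Block shear: shear path 2×[1.375+1×1.875] = 2×3.25 in, A_gv = 2.0313, A_nv = 2×(3.25 − 1.5×0.75)×0.3125 = 1.3281 in²; tension across gage: (2.375 − 1×0.75)×0.3125 = 0.50781 in². R_n = min(0.6×70×1.3281, 0.6×50×2.0313) + 1.0×70×0.50781 = min(55.78, 60.939) + 35.547 = 91.327 kips. φR_n = 0.75 × 91.327 = 68.5 kips.
Tension rupture (net): A_n = (5.375 − 2×0.75)×0.3125 = 1.2109 in² (U = 1.0, A_e = A_n). φR_n = 0.75 × 70 × 1.2109 = 63.6 kips.
Governing: min(49.7, 87.4, 68.5, 63.6) = 49.7 kips → bolt shear.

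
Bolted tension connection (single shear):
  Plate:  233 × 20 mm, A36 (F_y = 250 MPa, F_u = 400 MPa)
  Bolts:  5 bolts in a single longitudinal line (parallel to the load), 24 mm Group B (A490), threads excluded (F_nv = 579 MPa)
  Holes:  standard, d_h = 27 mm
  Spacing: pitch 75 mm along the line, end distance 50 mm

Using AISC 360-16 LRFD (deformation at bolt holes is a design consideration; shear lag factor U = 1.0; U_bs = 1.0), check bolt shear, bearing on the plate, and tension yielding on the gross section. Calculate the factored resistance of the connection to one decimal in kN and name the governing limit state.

Bolt shear: A_b = π(24)²/4 = 452.39 mm². φR_n = 0.75 × 579 × 452.39 × 5 × 1 = 982.3 kN.
Bearing (20 mm plate, F_u = 400 MPa): end bolts L_c = 50 − 27/2 = 36.5, R_n = min(1.2×36.5×20×400, 2.4×24×20×400) = 350.4 kN/bolt; interior L_c = 75 − 27 = 48, R_n = 460.8 kN/bolt. φR_n = 0.75 × (1×350.4 + 4×460.8) = 1645.2 kN.
Tension yield (gross): A_g = 233×20 = 4660 mm². φR_n = 0.90 × 250 × 4660 = 1048.5 kN.
Governing: min(982.3, 1645.2, 1048.5) = 982.3 kN → bolt shear.

982.3 kN (bolt shear governs)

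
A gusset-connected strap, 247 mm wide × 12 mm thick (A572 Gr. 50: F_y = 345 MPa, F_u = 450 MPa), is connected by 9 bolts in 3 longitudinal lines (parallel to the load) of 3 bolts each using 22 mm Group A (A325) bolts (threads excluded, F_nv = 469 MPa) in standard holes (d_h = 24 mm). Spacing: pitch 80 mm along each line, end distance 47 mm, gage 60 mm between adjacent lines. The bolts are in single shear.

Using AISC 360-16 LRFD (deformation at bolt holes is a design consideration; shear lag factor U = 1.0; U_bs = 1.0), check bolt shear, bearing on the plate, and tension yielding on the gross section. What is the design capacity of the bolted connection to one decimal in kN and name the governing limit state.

920.3 kN (gross-section yield governs)

Bolt shear: A_b = π(22)²/4 = 380.13 mm². φR_n = 0.75 × 469 × 380.13 × 9 × 1 = 1203.4 kN.
Bearing (12 mm plate, F_u = 450 MPa): end bolts L_c = 47 − 24/2 = 35, R_n = min(1.2×35×12×450, 2.4×22×12×450) = 226.8 kN/bolt; interior L_c = 80 − 24 = 56, R_n = 285.12 kN/bolt. φR_n = 0.75 × (3×226.8 + 6×285.12) = 1793.3 kN.
Tension yield (gross): A_g = 247×12 = 2964 mm². φR_n = 0.90 × 345 × 2964 = 920.3 kN.
Governing: min(1203.4, 1793.3, 920.3) = 920.3 kN → gross-section yield.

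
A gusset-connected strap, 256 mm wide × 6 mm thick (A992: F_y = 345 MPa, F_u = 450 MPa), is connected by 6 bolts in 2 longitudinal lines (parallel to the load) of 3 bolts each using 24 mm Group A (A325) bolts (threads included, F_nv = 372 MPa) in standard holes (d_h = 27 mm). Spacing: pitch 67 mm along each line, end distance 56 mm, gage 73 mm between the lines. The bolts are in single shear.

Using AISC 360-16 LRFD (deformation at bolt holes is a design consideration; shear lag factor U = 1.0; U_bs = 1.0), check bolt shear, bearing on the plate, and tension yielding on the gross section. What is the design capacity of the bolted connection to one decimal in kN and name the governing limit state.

476.9 kN (gross-section yield governs)

Bolt shear: A_b = π(24)²/4 = 452.39 mm². φR_n = 0.75 × 372 × 452.39 × 6 × 1 = 757.3 kN.
Bearing (6 mm plate, F_u = 450 MPa): end bolts L_c = 56 − 27/2 = 42.5, R_n = min(1.2×42.5×6×450, 2.4×24×6×450) = 137.7 kN/bolt; interior L_c = 67 − 27 = 40, R_n = 129.6 kN/bolt. φR_n = 0.75 × (2×137.7 + 4×129.6) = 595.4 kN.
Tension yield (gross): A_g = 256×6 = 1536 mm². φR_n = 0.90 × 345 × 1536 = 476.9 kN.
Governing: min(757.3, 595.4, 476.9) = 476.9 kN → gross-section yield.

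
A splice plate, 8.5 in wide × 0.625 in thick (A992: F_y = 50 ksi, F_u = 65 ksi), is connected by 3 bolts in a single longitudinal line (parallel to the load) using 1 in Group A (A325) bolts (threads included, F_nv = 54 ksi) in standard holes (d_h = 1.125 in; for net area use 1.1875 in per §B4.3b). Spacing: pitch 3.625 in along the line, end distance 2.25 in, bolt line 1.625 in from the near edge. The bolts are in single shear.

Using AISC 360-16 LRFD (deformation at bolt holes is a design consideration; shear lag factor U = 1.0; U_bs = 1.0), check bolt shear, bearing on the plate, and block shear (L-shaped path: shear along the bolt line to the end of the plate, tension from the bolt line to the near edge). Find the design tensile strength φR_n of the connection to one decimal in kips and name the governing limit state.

Bolt shear: A_b = π(1)²/4 = 0.7854 in². φR_n = 0.75 × 54 × 0.7854 × 3 × 1 = 95.4 kips.
Bearing (0.625 in plate, F_u = 65 ksi): end bolts L_c = 2.25 − 1.125/2 = 1.6875, R_n = min(1.2×1.6875×0.625×65, 2.4×1×0.625×65) = 82.266 kips/bolt; interior L_c = 3.625 − 1.125 = 2.5, R_n = 97.5 kips/bolt. φR_n = 0.75 × (1×82.266 + 2×97.5) = 207.9 kips.
Block shear: shear path 1×[2.25+2×3.625] = 1×9.5 in, A_gv = 5.9375, A_nv = 1×(9.5 − 2.5×1.1875)×0.625 = 4.082 in²; tension to near edge: (1.625 − 0.5×1.1875)×0.625 = 0.64453 in². R_n = min(0.6×65×4.082, 0.6×50×5.9375) + 1.0×65×0.64453 = min(159.2, 178.13) + 41.894 = 201.09 kips. φR_n = 0.75 × 201.09 = 150.8 kips.
Governing: min(95.4, 207.9, 150.8) = 95.4 kips → bolt shear.

95.4 kips (bolt shear governs)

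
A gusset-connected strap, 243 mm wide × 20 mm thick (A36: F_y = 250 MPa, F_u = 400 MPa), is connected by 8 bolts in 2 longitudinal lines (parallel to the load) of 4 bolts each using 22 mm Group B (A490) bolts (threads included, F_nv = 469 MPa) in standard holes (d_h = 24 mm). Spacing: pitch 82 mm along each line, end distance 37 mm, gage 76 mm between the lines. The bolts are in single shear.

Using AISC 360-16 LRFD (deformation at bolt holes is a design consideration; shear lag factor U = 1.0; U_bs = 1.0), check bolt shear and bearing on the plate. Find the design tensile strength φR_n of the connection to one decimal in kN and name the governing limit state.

Bolt shear: A_b = π(22)²/4 = 380.13 mm². φR_n = 0.75 × 469 × 380.13 × 8 × 1 = 1069.7 kN.
Bearing (20 mm plate, F_u = 400 MPa): end bolts L_c = 37 − 24/2 = 25, R_n = min(1.2×25×20×400, 2.4×22×20×400) = 240 kN/bolt; interior L_c = 82 − 24 = 58, R_n = 422.4 kN/bolt. φR_n = 0.75 × (2×240 + 6×422.4) = 2260.8 kN.
Governing: min(1069.7, 2260.8) = 1069.7 kN → bolt shear.

1069.7 kN (bolt shear governs)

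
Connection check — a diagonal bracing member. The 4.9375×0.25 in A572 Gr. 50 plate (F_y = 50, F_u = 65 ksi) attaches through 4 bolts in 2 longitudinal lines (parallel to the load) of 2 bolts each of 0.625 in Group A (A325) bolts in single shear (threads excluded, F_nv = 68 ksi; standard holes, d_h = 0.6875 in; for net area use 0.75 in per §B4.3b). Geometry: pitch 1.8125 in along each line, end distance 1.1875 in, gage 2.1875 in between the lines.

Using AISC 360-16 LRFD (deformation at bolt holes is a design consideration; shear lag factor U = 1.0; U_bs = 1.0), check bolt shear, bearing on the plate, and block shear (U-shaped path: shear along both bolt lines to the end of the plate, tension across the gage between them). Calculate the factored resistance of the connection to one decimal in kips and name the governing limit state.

44.9 kips (block shear governs)

Bolt shear: A_b = π(0.625)²/4 = 0.3068 in². φR_n = 0.75 × 68 × 0.3068 × 4 × 1 = 62.6 kips.
Bearing (0.25 in plate, F_u = 65 ksi): end bolts L_c = 1.1875 − 0.6875/2 = 0.84375, R_n = min(1.2×0.84375×0.25×65, 2.4×0.625×0.25×65) = 16.453 kips/bolt; interior L_c = 1.8125 − 0.6875 = 1.125, R_n = 21.938 kips/bolt. φR_n = 0.75 × (2×16.453 + 2×21.938) = 57.6 kips.
Block shear: shear path 2×[1.1875+1×1.8125] = 2×3 in, A_gv = 1.5, A_nv = 2×(3 − 1.5×0.75)×0.25 = 0.9375 in²; tension across gage: (2.1875 − 1×0.75)×0.25 = 0.35938 in². R_n = min(0.6×65×0.9375, 0.6×50×1.5) + 1.0×65×0.35938 = min(36.563, 45) + 23.36 = 59.923 kips. φR_n = 0.75 × 59.923 = 44.9 kips.
Governing: min(62.6, 57.6, 44.9) = 44.9 kips → block shear.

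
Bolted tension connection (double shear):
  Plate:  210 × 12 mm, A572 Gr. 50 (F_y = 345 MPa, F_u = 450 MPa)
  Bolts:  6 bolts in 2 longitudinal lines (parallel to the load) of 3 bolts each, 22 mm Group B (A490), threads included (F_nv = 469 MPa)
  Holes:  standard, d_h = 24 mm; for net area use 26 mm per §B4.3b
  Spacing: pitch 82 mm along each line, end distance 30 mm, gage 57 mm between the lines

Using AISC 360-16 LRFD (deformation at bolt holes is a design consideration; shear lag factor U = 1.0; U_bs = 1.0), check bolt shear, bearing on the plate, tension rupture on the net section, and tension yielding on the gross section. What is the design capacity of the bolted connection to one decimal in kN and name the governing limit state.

639.9 kN (net-section rupture governs)

Bolt shear: A_b = π(22)²/4 = 380.13 mm². φR_n = 0.75 × 469 × 380.13 × 6 × 2 = 1604.5 kN.
Bearing (12 mm plate, F_u = 450 MPa): end bolts L_c = 30 − 24/2 = 18, R_n = min(1.2×18×12×450, 2.4×22×12×450) = 116.64 kN/bolt; interior L_c = 82 − 24 = 58, R_n = 285.12 kN/bolt. φR_n = 0.75 × (2×116.64 + 4×285.12) = 1030.3 kN.
Tension rupture (net): A_n = (210 − 2×26)×12 = 1896 mm² (U = 1.0, A_e = A_n). φR_n = 0.75 × 450 × 1896 = 639.9 kN.
Tension yield (gross): A_g = 210×12 = 2520 mm². φR_n = 0.90 × 345 × 2520 = 782.5 kN.
Governing: min(1604.5, 1030.3, 639.9, 782.5) = 639.9 kN → net-section rupture.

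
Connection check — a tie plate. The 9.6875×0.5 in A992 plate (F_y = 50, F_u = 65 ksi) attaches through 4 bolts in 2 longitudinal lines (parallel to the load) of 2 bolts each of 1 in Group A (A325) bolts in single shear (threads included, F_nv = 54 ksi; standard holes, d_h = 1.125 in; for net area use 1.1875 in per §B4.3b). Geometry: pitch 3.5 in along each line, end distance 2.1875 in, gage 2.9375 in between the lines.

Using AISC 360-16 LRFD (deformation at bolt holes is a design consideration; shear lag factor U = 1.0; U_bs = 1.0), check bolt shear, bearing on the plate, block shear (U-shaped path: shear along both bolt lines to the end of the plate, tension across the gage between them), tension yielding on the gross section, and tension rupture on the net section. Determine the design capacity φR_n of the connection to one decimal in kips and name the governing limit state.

127.2 kips (bolt shear governs)

Bolt shear: A_b = π(1)²/4 = 0.7854 in². φR_n = 0.75 × 54 × 0.7854 × 4 × 1 = 127.2 kips.
Bearing (0.5 in plate, F_u = 65 ksi): end bolts L_c = 2.1875 − 1.125/2 = 1.625, R_n = min(1.2×1.625×0.5×65, 2.4×1×0.5×65) = 63.375 kips/bolt; interior L_c = 3.5 − 1.125 = 2.375, R_n = 78 kips/bolt. φR_n = 0.75 × (2×63.375 + 2×78) = 212.1 kips.
Block shear: shear path 2×[2.1875+1×3.5] = 2×5.6875 in, A_gv = 5.6875, A_nv = 2×(5.6875 − 1.5×1.1875)×0.5 = 3.9063 in²; tension across gage: (2.9375 − 1×1.1875)×0.5 = 0.875 in². R_n = min(0.6×65×3.9063, 0.6×50×5.6875) + 1.0×65×0.875 = min(152.35, 170.63) + 56.875 = 209.23 kips. φR_n = 0.75 × 209.23 = 156.9 kips.
Tension yield (gross): A_g = 9.6875×0.5 = 4.8438 in². φR_n = 0.90 × 50 × 4.8438 = 218.0 kips.
Tension rupture (net): A_n = (9.6875 − 2×1.1875)×0.5 = 3.6563 in² (U = 1.0, A_e = A_n). φR_n = 0.75 × 65 × 3.6563 = 178.2 kips.
Governing: min(127.2, 212.1, 156.9, 218.0, 178.2) = 127.2 kips → bolt shear.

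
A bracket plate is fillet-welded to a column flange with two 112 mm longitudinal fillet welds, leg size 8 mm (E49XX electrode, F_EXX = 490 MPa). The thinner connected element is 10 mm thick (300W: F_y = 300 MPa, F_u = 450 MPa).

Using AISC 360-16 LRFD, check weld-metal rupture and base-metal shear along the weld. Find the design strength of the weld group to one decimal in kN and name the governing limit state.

279.4 kN (weld metal governs)

Weld metal: throat = 0.707×8 = 5.656 mm, L = 2×112 = 224 mm. φR_n = 0.75 × 0.6 × 490 × 5.656 × 224 = 279.4 kN.
Base metal shear (10 mm plate): yield φR_n = 1.0×0.6×300×10×224 = 403.2 kN; rupture φR_n = 0.75×0.6×450×10×224 = 453.6 kN; take 403.2 kN (yield).
Governing: min(279.4, 403.2) = 279.4 kN → weld metal.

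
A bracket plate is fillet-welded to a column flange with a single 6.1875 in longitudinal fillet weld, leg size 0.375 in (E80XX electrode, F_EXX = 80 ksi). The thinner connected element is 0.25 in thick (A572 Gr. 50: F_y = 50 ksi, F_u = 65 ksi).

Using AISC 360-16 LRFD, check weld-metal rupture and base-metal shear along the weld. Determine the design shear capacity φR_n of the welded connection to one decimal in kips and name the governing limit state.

45.2 kips (base-metal shear governs)

Weld metal: throat = 0.707×0.375 = 0.26513 in, L = 6.1875 in. φR_n = 0.75 × 0.6 × 80 × 0.26513 × 6.1875 = 59.1 kips.
Base metal shear (0.25 in plate): yield φR_n = 1.0×0.6×50×0.25×6.1875 = 46.4 kips; rupture φR_n = 0.75×0.6×65×0.25×6.1875 = 45.2 kips; take 45.2 kips (rupture).
Governing: min(59.1, 45.2) = 45.2 kips → base-metal shear.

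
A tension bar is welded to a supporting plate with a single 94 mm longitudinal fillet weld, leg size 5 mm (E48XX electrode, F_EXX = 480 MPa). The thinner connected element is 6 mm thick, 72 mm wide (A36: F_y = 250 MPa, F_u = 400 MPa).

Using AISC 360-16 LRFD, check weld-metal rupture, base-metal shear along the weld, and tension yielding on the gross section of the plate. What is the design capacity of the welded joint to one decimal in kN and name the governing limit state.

71.8 kN (weld metal governs)

Weld metal: throat = 0.707×5 = 3.535 mm, L = 94 mm. φR_n = 0.75 × 0.6 × 480 × 3.535 × 94 = 71.8 kN.
Base metal shear (6 mm plate): yield φR_n = 1.0×0.6×250×6×94 = 84.6 kN; rupture φR_n = 0.75×0.6×400×6×94 = 101.5 kN; take 84.6 kN (yield).
Tension yield (gross): A_g = 72×6 = 432 mm². φR_n = 0.90 × 250 × 432 = 97.2 kN.
Governing: min(71.8, 84.6, 97.2) = 71.8 kN → weld metal.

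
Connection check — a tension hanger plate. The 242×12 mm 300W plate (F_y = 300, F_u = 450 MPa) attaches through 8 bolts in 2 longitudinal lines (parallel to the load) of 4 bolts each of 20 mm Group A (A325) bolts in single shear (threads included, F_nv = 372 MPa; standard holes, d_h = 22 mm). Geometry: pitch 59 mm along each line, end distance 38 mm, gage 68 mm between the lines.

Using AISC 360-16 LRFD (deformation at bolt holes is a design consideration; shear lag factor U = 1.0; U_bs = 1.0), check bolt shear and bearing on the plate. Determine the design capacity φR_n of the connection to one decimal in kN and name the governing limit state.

701.2 kN (bolt shear governs)

Bolt shear: A_b = π(20)²/4 = 314.16 mm². φR_n = 0.75 × 372 × 314.16 × 8 × 1 = 701.2 kN.
Bearing (12 mm plate, F_u = 450 MPa): end bolts L_c = 38 − 22/2 = 27, R_n = min(1.2×27×12×450, 2.4×20×12×450) = 174.96 kN/bolt; interior L_c = 59 − 22 = 37, R_n = 239.76 kN/bolt. φR_n = 0.75 × (2×174.96 + 6×239.76) = 1341.4 kN.
Governing: min(701.2, 1341.4) = 701.2 kN → bolt shear.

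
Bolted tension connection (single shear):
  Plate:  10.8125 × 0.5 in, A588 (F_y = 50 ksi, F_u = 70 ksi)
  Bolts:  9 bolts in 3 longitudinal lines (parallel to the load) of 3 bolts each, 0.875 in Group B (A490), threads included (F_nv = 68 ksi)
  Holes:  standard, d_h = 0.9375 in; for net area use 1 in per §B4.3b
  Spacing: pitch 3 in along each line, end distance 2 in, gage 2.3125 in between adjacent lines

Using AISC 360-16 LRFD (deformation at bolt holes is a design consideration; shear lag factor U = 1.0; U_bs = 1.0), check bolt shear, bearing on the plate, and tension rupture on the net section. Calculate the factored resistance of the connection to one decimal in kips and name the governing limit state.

Bolt shear: A_b = π(0.875)²/4 = 0.60132 in². φR_n = 0.75 × 68 × 0.60132 × 9 × 1 = 276.0 kips.
Bearing (0.5 in plate, F_u = 70 ksi): end bolts L_c = 2 − 0.9375/2 = 1.53125, R_n = min(1.2×1.53125×0.5×70, 2.4×0.875×0.5×70) = 64.313 kips/bolt; interior L_c = 3 − 0.9375 = 2.0625, R_n = 73.5 kips/bolt. φR_n = 0.75 × (3×64.313 + 6×73.5) = 475.5 kips.
Tension rupture (net): A_n = (10.8125 − 3×1)×0.5 = 3.9063 in² (U = 1.0, A_e = A_n). φR_n = 0.75 × 70 × 3.9063 = 205.1 kips.
Governing: min(276.0, 475.5, 205.1) = 205.1 kips → net-section rupture.

205.1 kips (net-section rupture governs)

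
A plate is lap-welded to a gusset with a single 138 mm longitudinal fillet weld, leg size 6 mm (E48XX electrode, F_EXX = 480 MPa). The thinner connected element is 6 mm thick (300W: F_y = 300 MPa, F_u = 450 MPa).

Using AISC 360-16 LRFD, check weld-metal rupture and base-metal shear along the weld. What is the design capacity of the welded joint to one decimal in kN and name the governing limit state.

126.4 kN (weld metal governs)

Weld metal: throat = 0.707×6 = 4.242 mm, L = 138 mm. φR_n = 0.75 × 0.6 × 480 × 4.242 × 138 = 126.4 kN.
Base metal shear (6 mm plate): yield φR_n = 1.0×0.6×300×6×138 = 149.0 kN; rupture φR_n = 0.75×0.6×450×6×138 = 167.7 kN; take 149.0 kN (yield).
Governing: min(126.4, 149.0) = 126.4 kN → weld metal.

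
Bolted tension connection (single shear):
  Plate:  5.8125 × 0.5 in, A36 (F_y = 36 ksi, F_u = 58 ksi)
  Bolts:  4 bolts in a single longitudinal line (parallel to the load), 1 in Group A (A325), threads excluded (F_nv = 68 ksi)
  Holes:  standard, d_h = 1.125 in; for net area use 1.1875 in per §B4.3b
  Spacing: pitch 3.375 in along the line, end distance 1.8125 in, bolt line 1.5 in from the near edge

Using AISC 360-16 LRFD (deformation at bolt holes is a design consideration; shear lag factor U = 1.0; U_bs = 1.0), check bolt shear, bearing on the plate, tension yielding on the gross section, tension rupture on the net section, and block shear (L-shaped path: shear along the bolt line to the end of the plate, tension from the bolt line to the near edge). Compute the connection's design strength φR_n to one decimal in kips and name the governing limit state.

Bolt shear: A_b = π(1)²/4 = 0.7854 in². φR_n = 0.75 × 68 × 0.7854 × 4 × 1 = 160.2 kips.
Bearing (0.5 in plate, F_u = 58 ksi): end bolts L_c = 1.8125 − 1.125/2 = 1.25, R_n = min(1.2×1.25×0.5×58, 2.4×1×0.5×58) = 43.5 kips/bolt; interior L_c = 3.375 − 1.125 = 2.25, R_n = 69.6 kips/bolt. φR_n = 0.75 × (1×43.5 + 3×69.6) = 189.2 kips.
Tension yield (gross): A_g = 5.8125×0.5 = 2.9063 in². φR_n = 0.90 × 36 × 2.9063 = 94.2 kips.
Tension rupture (net): A_n = (5.8125 − 1×1.1875)×0.5 = 2.3125 in² (U = 1.0, A_e = A_n). φR_n = 0.75 × 58 × 2.3125 = 100.6 kips.
Block shear: shear path 1×[1.8125+3×3.375] = 1×11.9375 in, A_gv = 5.9688, A_nv = 1×(11.9375 − 3.5×1.1875)×0.5 = 3.8906 in²; tension to near edge: (1.5 − 0.5×1.1875)×0.5 = 0.45313 in². R_n = min(0.6×58×3.8906, 0.6×36×5.9688) + 1.0×58×0.45313 = min(135.39, 128.93) + 26.282 = 155.21 kips. φR_n = 0.75 × 155.21 = 116.4 kips.
Governing: min(160.2, 189.2, 94.2, 100.6, 116.4) = 94.2 kips → gross-section yield.

94.2 kips (gross-section yield governs)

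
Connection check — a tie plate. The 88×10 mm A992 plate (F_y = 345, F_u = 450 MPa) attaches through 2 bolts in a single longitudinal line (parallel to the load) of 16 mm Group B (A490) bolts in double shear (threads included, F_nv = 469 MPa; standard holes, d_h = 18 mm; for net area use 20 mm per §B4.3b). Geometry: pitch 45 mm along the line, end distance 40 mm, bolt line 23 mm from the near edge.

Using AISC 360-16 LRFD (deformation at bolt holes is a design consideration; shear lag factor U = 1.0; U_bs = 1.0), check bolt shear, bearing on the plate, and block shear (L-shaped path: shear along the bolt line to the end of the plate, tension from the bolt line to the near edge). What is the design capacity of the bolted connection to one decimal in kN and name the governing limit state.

Bolt shear: A_b = π(16)²/4 = 201.06 mm². φR_n = 0.75 × 469 × 201.06 × 2 × 2 = 282.9 kN.
Bearing (10 mm plate, F_u = 450 MPa): end bolts L_c = 40 − 18/2 = 31, R_n = min(1.2×31×10×450, 2.4×16×10×450) = 167.4 kN/bolt; interior L_c = 45 − 18 = 27, R_n = 145.8 kN/bolt. φR_n = 0.75 × (1×167.4 + 1×145.8) = 234.9 kN.
Block shear: shear path 1×[40+1×45] = 1×85 mm, A_gv = 850, A_nv = 1×(85 − 1.5×20)×10 = 550 mm²; tension to near edge: (23 − 0.5×20)×10 = 130 mm². R_n = min(0.6×450×550, 0.6×345×850) + 1.0×450×130 = min(148.5, 175.95) + 58.5 = 207 kN. φR_n = 0.75 × 207 = 155.3 kN.
Governing: min(282.9, 234.9, 155.3) = 155.3 kN → block shear.

155.3 kN (block shear governs)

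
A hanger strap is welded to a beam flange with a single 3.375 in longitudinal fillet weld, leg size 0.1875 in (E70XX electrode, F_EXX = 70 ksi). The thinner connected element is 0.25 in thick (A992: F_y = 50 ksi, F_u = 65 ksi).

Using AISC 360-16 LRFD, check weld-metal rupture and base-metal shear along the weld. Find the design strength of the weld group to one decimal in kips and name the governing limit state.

14.1 kips (weld metal governs)

Weld metal: throat = 0.707×0.1875 = 0.13256 in, L = 3.375 in. φR_n = 0.75 × 0.6 × 70 × 0.13256 × 3.375 = 14.1 kips.
Base metal shear (0.25 in plate): yield φR_n = 1.0×0.6×50×0.25×3.375 = 25.3 kips; rupture φR_n = 0.75×0.6×65×0.25×3.375 = 24.7 kips; take 24.7 kips (rupture).
Governing: min(14.1, 24.7) = 14.1 kips → weld metal.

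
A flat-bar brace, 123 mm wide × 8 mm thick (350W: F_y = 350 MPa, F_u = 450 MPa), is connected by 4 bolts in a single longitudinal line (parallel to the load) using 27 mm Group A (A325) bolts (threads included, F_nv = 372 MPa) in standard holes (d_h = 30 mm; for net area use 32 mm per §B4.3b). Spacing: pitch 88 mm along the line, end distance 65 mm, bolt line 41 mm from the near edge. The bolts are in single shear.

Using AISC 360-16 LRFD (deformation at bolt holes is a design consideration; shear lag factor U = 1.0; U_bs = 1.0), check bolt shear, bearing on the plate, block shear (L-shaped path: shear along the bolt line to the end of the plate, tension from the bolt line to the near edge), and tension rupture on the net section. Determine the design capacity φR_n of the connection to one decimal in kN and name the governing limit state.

245.7 kN (net-section rupture governs)

Bolt shear: A_b = π(27)²/4 = 572.56 mm². φR_n = 0.75 × 372 × 572.56 × 4 × 1 = 639.0 kN.
Bearing (8 mm plate, F_u = 450 MPa): end bolts L_c = 65 − 30/2 = 50, R_n = min(1.2×50×8×450, 2.4×27×8×450) = 216 kN/bolt; interior L_c = 88 − 30 = 58, R_n = 233.28 kN/bolt. φR_n = 0.75 × (1×216 + 3×233.28) = 686.9 kN.
Block shear: shear path 1×[65+3×88] = 1×329 mm, A_gv = 2632, A_nv = 1×(329 − 3.5×32)×8 = 1736 mm²; tension to near edge: (41 − 0.5×32)×8 = 200 mm². R_n = min(0.6×450×1736, 0.6×350×2632) + 1.0×450×200 = min(468.72, 552.72) + 90 = 558.72 kN. φR_n = 0.75 × 558.72 = 419.0 kN.
Tension rupture (net): A_n = (123 − 1×32)×8 = 728 mm² (U = 1.0, A_e = A_n). φR_n = 0.75 × 450 × 728 = 245.7 kN.
Governing: min(639.0, 686.9, 419.0, 245.7) = 245.7 kN → net-section rupture.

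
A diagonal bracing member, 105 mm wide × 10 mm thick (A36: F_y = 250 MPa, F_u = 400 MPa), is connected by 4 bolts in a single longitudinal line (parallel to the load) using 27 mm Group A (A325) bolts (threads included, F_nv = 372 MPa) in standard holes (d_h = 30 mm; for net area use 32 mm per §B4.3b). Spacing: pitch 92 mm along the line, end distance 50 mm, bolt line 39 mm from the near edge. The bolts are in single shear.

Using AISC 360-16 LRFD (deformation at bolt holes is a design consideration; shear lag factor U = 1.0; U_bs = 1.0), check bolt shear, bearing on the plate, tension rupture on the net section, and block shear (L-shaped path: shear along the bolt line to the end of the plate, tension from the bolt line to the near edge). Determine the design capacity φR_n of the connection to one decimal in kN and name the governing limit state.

219.0 kN (net-section rupture governs)

Bolt shear: A_b = π(27)²/4 = 572.56 mm². φR_n = 0.75 × 372 × 572.56 × 4 × 1 = 639.0 kN.
Bearing (10 mm plate, F_u = 400 MPa): end bolts L_c = 50 − 30/2 = 35, R_n = min(1.2×35×10×400, 2.4×27×10×400) = 168 kN/bolt; interior L_c = 92 − 30 = 62, R_n = 259.2 kN/bolt. φR_n = 0.75 × (1×168 + 3×259.2) = 709.2 kN.
Tension rupture (net): A_n = (105 − 1×32)×10 = 730 mm² (U = 1.0, A_e = A_n). φR_n = 0.75 × 400 × 730 = 219.0 kN.
Block shear: shear path 1×[50+3×92] = 1×326 mm, A_gv = 3260, A_nv = 1×(326 − 3.5×32)×10 = 2140 mm²; tension to near edge: (39 − 0.5×32)×10 = 230 mm². R_n = min(0.6×400×2140, 0.6×250×3260) + 1.0×400×230 = min(513.6, 489) + 92 = 581 kN. φR_n = 0.75 × 581 = 435.8 kN.
Governing: min(639.0, 709.2, 219.0, 435.8) = 219.0 kN → net-section rupture.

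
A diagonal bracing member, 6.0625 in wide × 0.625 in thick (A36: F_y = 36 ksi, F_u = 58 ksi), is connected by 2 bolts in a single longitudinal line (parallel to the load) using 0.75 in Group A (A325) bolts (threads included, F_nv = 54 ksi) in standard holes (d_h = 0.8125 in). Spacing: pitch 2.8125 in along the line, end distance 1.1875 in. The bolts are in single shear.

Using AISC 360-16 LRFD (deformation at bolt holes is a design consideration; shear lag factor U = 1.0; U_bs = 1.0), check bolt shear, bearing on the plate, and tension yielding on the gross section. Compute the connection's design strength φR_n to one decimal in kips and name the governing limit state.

Bolt shear: A_b = π(0.75)²/4 = 0.44179 in². φR_n = 0.75 × 54 × 0.44179 × 2 × 1 = 35.8 kips.
Bearing (0.625 in plate, F_u = 58 ksi): end bolts L_c = 1.1875 − 0.8125/2 = 0.78125, R_n = min(1.2×0.78125×0.625×58, 2.4×0.75×0.625×58) = 33.984 kips/bolt; interior L_c = 2.8125 − 0.8125 = 2, R_n = 65.25 kips/bolt. φR_n = 0.75 × (1×33.984 + 1×65.25) = 74.4 kips.
Tension yield (gross): A_g = 6.0625×0.625 = 3.7891 in². φR_n = 0.90 × 36 × 3.7891 = 122.8 kips.
Governing: min(35.8, 74.4, 122.8) = 35.8 kips → bolt shear.

35.8 kips (bolt shear governs)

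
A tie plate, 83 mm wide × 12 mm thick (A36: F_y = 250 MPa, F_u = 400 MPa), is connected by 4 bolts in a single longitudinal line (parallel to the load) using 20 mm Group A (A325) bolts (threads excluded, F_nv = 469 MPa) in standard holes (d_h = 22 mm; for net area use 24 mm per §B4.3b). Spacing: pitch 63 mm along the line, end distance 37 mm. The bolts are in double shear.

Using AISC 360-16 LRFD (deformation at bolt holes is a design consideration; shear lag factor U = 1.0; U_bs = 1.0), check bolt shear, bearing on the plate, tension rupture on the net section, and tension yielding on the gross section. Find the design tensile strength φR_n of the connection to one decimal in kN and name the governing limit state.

Bolt shear: A_b = π(20)²/4 = 314.16 mm². φR_n = 0.75 × 469 × 314.16 × 4 × 2 = 884.0 kN.
Bearing (12 mm plate, F_u = 400 MPa): end bolts L_c = 37 − 22/2 = 26, R_n = min(1.2×26×12×400, 2.4×20×12×400) = 149.76 kN/bolt; interior L_c = 63 − 22 = 41, R_n = 230.4 kN/bolt. φR_n = 0.75 × (1×149.76 + 3×230.4) = 630.7 kN.
Tension rupture (net): A_n = (83 − 1×24)×12 = 708 mm² (U = 1.0, A_e = A_n). φR_n = 0.75 × 400 × 708 = 212.4 kN.
Tension yield (gross): A_g = 83×12 = 996 mm². φR_n = 0.90 × 250 × 996 = 224.1 kN.
Governing: min(884.0, 630.7, 212.4, 224.1) = 212.4 kN → net-section rupture.

212.4 kN (net-section rupture governs)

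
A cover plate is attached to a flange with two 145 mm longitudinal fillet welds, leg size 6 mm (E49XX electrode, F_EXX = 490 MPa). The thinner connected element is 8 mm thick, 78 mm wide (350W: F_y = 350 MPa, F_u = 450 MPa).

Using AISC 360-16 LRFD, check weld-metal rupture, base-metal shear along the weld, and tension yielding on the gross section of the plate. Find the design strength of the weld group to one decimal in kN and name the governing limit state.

196.6 kN (gross-section yield governs)

Weld metal: throat = 0.707×6 = 4.242 mm, L = 2×145 = 290 mm. φR_n = 0.75 × 0.6 × 490 × 4.242 × 290 = 271.3 kN.
Base metal shear (8 mm plate): yield φR_n = 1.0×0.6×350×8×290 = 487.2 kN; rupture φR_n = 0.75×0.6×450×8×290 = 469.8 kN; take 469.8 kN (rupture).
Tension yield (gross): A_g = 78×8 = 624 mm². φR_n = 0.90 × 350 × 624 = 196.6 kN.
Governing: min(271.3, 469.8, 196.6) = 196.6 kN → gross-section yield.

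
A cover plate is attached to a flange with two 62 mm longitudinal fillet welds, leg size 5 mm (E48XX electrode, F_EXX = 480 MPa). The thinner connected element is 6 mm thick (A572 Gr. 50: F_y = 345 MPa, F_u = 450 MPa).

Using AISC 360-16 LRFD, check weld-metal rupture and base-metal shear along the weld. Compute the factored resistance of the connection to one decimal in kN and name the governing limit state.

94.7 kN (weld metal governs)

Weld metal: throat = 0.707×5 = 3.535 mm, L = 2×62 = 124 mm. φR_n = 0.75 × 0.6 × 480 × 3.535 × 124 = 94.7 kN.
Base metal shear (6 mm plate): yield φR_n = 1.0×0.6×345×6×124 = 154.0 kN; rupture φR_n = 0.75×0.6×450×6×124 = 150.7 kN; take 150.7 kN (rupture).
Governing: min(94.7, 150.7) = 94.7 kN → weld metal.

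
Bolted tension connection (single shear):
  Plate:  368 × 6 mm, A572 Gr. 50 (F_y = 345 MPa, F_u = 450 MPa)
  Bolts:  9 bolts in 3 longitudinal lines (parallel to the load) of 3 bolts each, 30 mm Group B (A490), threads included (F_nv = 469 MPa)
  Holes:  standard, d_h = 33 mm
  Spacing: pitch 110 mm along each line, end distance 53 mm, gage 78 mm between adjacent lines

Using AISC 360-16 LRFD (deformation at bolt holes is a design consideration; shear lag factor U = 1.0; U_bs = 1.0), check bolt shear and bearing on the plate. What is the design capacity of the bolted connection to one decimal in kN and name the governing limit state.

Bolt shear: A_b = π(30)²/4 = 706.86 mm². φR_n = 0.75 × 469 × 706.86 × 9 × 1 = 2237.7 kN.
Bearing (6 mm plate, F_u = 450 MPa): end bolts L_c = 53 − 33/2 = 36.5, R_n = min(1.2×36.5×6×450, 2.4×30×6×450) = 118.26 kN/bolt; interior L_c = 110 − 33 = 77, R_n = 194.4 kN/bolt. φR_n = 0.75 × (3×118.26 + 6×194.4) = 1140.9 kN.
Governing: min(2237.7, 1140.9) = 1140.9 kN → bearing.

1140.9 kN (bearing governs)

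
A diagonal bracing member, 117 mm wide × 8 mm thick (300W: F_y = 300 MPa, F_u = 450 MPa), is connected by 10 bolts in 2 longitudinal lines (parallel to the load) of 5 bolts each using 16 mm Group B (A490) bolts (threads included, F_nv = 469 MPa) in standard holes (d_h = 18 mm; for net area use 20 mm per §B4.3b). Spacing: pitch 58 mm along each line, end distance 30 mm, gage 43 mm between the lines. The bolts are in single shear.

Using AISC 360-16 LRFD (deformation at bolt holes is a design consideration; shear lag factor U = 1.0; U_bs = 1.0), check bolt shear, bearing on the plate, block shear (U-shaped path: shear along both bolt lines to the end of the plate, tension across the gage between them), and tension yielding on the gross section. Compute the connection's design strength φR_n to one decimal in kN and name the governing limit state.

Bolt shear: A_b = π(16)²/4 = 201.06 mm². φR_n = 0.75 × 469 × 201.06 × 10 × 1 = 707.2 kN.
Bearing (8 mm plate, F_u = 450 MPa): end bolts L_c = 30 − 18/2 = 21, R_n = min(1.2×21×8×450, 2.4×16×8×450) = 90.72 kN/bolt; interior L_c = 58 − 18 = 40, R_n = 138.24 kN/bolt. φR_n = 0.75 × (2×90.72 + 8×138.24) = 965.5 kN.
Block shear: shear path 2×[30+4×58] = 2×262 mm, A_gv = 4192, A_nv = 2×(262 − 4.5×20)×8 = 2752 mm²; tension across gage: (43 − 1×20)×8 = 184 mm². R_n = min(0.6×450×2752, 0.6×300×4192) + 1.0×450×184 = min(743.04, 754.56) + 82.8 = 825.84 kN. φR_n = 0.75 × 825.84 = 619.4 kN.
Tension yield (gross): A_g = 117×8 = 936 mm². φR_n = 0.90 × 300 × 936 = 252.7 kN.
Governing: min(707.2, 965.5, 619.4, 252.7) = 252.7 kN → gross-section yield.

252.7 kN (gross-section yield governs)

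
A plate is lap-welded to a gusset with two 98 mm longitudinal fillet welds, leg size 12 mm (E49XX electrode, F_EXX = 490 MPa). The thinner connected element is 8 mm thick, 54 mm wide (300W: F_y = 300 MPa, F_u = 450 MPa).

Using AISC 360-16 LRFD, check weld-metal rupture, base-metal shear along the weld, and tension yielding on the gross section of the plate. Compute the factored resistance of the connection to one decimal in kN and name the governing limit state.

116.6 kN (gross-section yield governs)

Weld metal: throat = 0.707×12 = 8.484 mm, L = 2×98 = 196 mm. φR_n = 0.75 × 0.6 × 490 × 8.484 × 196 = 366.7 kN.
Base metal shear (8 mm plate): yield φR_n = 1.0×0.6×300×8×196 = 282.2 kN; rupture φR_n = 0.75×0.6×450×8×196 = 317.5 kN; take 282.2 kN (yield).
Tension yield (gross): A_g = 54×8 = 432 mm². φR_n = 0.90 × 300 × 432 = 116.6 kN.
Governing: min(366.7, 282.2, 116.6) = 116.6 kN → gross-section yield.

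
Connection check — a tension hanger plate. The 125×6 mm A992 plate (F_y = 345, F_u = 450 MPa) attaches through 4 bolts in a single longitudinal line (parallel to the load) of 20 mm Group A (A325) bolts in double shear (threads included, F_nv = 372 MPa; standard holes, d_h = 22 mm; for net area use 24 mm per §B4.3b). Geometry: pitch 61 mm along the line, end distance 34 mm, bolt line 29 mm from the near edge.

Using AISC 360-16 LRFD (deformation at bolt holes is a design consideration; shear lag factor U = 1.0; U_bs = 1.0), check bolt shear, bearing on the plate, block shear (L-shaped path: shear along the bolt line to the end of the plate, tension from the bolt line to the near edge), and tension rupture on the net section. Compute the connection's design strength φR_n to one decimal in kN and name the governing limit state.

Bolt shear: A_b = π(20)²/4 = 314.16 mm². φR_n = 0.75 × 372 × 314.16 × 4 × 2 = 701.2 kN.
Bearing (6 mm plate, F_u = 450 MPa): end bolts L_c = 34 − 22/2 = 23, R_n = min(1.2×23×6×450, 2.4×20×6×450) = 74.52 kN/bolt; interior L_c = 61 − 22 = 39, R_n = 126.36 kN/bolt. φR_n = 0.75 × (1×74.52 + 3×126.36) = 340.2 kN.
Block shear: shear path 1×[34+3×61] = 1×217 mm, A_gv = 1302, A_nv = 1×(217 − 3.5×24)×6 = 798 mm²; tension to near edge: (29 − 0.5×24)×6 = 102 mm². R_n = min(0.6×450×798, 0.6×345×1302) + 1.0×450×102 = min(215.46, 269.51) + 45.9 = 261.36 kN. φR_n = 0.75 × 261.36 = 196.0 kN.
Tension rupture (net): A_n = (125 − 1×24)×6 = 606 mm² (U = 1.0, A_e = A_n). φR_n = 0.75 × 450 × 606 = 204.5 kN.
Governing: min(701.2, 340.2, 196.0, 204.5) = 196.0 kN → block shear.

196.0 kN (block shear governs)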